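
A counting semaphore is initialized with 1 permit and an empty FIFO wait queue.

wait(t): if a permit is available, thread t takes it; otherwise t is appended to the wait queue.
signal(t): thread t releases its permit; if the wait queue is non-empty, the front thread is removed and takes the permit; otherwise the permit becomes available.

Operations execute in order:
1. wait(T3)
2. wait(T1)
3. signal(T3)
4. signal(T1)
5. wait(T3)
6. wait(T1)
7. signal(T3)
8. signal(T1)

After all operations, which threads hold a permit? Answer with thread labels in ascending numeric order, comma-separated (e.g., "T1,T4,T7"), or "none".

Answer: none

Derivation:
Step 1: wait(T3) -> count=0 queue=[] holders={T3}
Step 2: wait(T1) -> count=0 queue=[T1] holders={T3}
Step 3: signal(T3) -> count=0 queue=[] holders={T1}
Step 4: signal(T1) -> count=1 queue=[] holders={none}
Step 5: wait(T3) -> count=0 queue=[] holders={T3}
Step 6: wait(T1) -> count=0 queue=[T1] holders={T3}
Step 7: signal(T3) -> count=0 queue=[] holders={T1}
Step 8: signal(T1) -> count=1 queue=[] holders={none}
Final holders: none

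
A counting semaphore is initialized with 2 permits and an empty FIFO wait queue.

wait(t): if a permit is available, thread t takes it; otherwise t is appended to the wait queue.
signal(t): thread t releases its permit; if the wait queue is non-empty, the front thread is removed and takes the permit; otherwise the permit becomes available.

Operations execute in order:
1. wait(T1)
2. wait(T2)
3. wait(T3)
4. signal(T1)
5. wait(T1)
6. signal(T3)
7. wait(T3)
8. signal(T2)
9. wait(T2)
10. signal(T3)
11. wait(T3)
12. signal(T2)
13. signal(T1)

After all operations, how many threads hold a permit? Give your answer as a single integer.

Step 1: wait(T1) -> count=1 queue=[] holders={T1}
Step 2: wait(T2) -> count=0 queue=[] holders={T1,T2}
Step 3: wait(T3) -> count=0 queue=[T3] holders={T1,T2}
Step 4: signal(T1) -> count=0 queue=[] holders={T2,T3}
Step 5: wait(T1) -> count=0 queue=[T1] holders={T2,T3}
Step 6: signal(T3) -> count=0 queue=[] holders={T1,T2}
Step 7: wait(T3) -> count=0 queue=[T3] holders={T1,T2}
Step 8: signal(T2) -> count=0 queue=[] holders={T1,T3}
Step 9: wait(T2) -> count=0 queue=[T2] holders={T1,T3}
Step 10: signal(T3) -> count=0 queue=[] holders={T1,T2}
Step 11: wait(T3) -> count=0 queue=[T3] holders={T1,T2}
Step 12: signal(T2) -> count=0 queue=[] holders={T1,T3}
Step 13: signal(T1) -> count=1 queue=[] holders={T3}
Final holders: {T3} -> 1 thread(s)

Answer: 1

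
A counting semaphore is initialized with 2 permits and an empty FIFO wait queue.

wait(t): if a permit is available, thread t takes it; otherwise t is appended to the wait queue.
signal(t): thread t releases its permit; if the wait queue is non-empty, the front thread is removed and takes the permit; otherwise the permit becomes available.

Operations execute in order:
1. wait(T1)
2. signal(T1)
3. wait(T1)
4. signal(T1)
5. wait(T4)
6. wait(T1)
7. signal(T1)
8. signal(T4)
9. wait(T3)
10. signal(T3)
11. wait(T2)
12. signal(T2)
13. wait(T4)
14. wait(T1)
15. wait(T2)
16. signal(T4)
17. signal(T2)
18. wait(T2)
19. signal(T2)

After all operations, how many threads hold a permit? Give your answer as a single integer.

Step 1: wait(T1) -> count=1 queue=[] holders={T1}
Step 2: signal(T1) -> count=2 queue=[] holders={none}
Step 3: wait(T1) -> count=1 queue=[] holders={T1}
Step 4: signal(T1) -> count=2 queue=[] holders={none}
Step 5: wait(T4) -> count=1 queue=[] holders={T4}
Step 6: wait(T1) -> count=0 queue=[] holders={T1,T4}
Step 7: signal(T1) -> count=1 queue=[] holders={T4}
Step 8: signal(T4) -> count=2 queue=[] holders={none}
Step 9: wait(T3) -> count=1 queue=[] holders={T3}
Step 10: signal(T3) -> count=2 queue=[] holders={none}
Step 11: wait(T2) -> count=1 queue=[] holders={T2}
Step 12: signal(T2) -> count=2 queue=[] holders={none}
Step 13: wait(T4) -> count=1 queue=[] holders={T4}
Step 14: wait(T1) -> count=0 queue=[] holders={T1,T4}
Step 15: wait(T2) -> count=0 queue=[T2] holders={T1,T4}
Step 16: signal(T4) -> count=0 queue=[] holders={T1,T2}
Step 17: signal(T2) -> count=1 queue=[] holders={T1}
Step 18: wait(T2) -> count=0 queue=[] holders={T1,T2}
Step 19: signal(T2) -> count=1 queue=[] holders={T1}
Final holders: {T1} -> 1 thread(s)

Answer: 1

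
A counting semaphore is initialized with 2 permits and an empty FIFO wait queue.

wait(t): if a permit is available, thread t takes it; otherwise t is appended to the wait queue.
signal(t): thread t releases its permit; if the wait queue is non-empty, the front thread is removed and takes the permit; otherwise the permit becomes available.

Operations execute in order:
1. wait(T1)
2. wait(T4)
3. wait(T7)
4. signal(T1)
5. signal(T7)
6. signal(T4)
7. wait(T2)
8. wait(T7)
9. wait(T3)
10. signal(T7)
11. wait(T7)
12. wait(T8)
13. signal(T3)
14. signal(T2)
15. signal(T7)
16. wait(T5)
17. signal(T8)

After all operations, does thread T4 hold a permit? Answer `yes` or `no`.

Answer: no

Derivation:
Step 1: wait(T1) -> count=1 queue=[] holders={T1}
Step 2: wait(T4) -> count=0 queue=[] holders={T1,T4}
Step 3: wait(T7) -> count=0 queue=[T7] holders={T1,T4}
Step 4: signal(T1) -> count=0 queue=[] holders={T4,T7}
Step 5: signal(T7) -> count=1 queue=[] holders={T4}
Step 6: signal(T4) -> count=2 queue=[] holders={none}
Step 7: wait(T2) -> count=1 queue=[] holders={T2}
Step 8: wait(T7) -> count=0 queue=[] holders={T2,T7}
Step 9: wait(T3) -> count=0 queue=[T3] holders={T2,T7}
Step 10: signal(T7) -> count=0 queue=[] holders={T2,T3}
Step 11: wait(T7) -> count=0 queue=[T7] holders={T2,T3}
Step 12: wait(T8) -> count=0 queue=[T7,T8] holders={T2,T3}
Step 13: signal(T3) -> count=0 queue=[T8] holders={T2,T7}
Step 14: signal(T2) -> count=0 queue=[] holders={T7,T8}
Step 15: signal(T7) -> count=1 queue=[] holders={T8}
Step 16: wait(T5) -> count=0 queue=[] holders={T5,T8}
Step 17: signal(T8) -> count=1 queue=[] holders={T5}
Final holders: {T5} -> T4 not in holders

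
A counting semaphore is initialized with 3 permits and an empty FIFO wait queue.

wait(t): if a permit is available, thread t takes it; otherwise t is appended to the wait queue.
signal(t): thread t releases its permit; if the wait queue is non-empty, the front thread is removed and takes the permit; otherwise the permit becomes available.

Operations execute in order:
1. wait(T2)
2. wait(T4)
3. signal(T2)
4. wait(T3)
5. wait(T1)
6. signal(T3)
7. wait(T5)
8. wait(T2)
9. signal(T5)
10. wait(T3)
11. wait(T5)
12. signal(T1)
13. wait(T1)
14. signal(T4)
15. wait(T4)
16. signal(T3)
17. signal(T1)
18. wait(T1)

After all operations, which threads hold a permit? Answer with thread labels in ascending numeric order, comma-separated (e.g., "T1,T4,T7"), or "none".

Answer: T2,T4,T5

Derivation:
Step 1: wait(T2) -> count=2 queue=[] holders={T2}
Step 2: wait(T4) -> count=1 queue=[] holders={T2,T4}
Step 3: signal(T2) -> count=2 queue=[] holders={T4}
Step 4: wait(T3) -> count=1 queue=[] holders={T3,T4}
Step 5: wait(T1) -> count=0 queue=[] holders={T1,T3,T4}
Step 6: signal(T3) -> count=1 queue=[] holders={T1,T4}
Step 7: wait(T5) -> count=0 queue=[] holders={T1,T4,T5}
Step 8: wait(T2) -> count=0 queue=[T2] holders={T1,T4,T5}
Step 9: signal(T5) -> count=0 queue=[] holders={T1,T2,T4}
Step 10: wait(T3) -> count=0 queue=[T3] holders={T1,T2,T4}
Step 11: wait(T5) -> count=0 queue=[T3,T5] holders={T1,T2,T4}
Step 12: signal(T1) -> count=0 queue=[T5] holders={T2,T3,T4}
Step 13: wait(T1) -> count=0 queue=[T5,T1] holders={T2,T3,T4}
Step 14: signal(T4) -> count=0 queue=[T1] holders={T2,T3,T5}
Step 15: wait(T4) -> count=0 queue=[T1,T4] holders={T2,T3,T5}
Step 16: signal(T3) -> count=0 queue=[T4] holders={T1,T2,T5}
Step 17: signal(T1) -> count=0 queue=[] holders={T2,T4,T5}
Step 18: wait(T1) -> count=0 queue=[T1] holders={T2,T4,T5}
Final holders: T2,T4,T5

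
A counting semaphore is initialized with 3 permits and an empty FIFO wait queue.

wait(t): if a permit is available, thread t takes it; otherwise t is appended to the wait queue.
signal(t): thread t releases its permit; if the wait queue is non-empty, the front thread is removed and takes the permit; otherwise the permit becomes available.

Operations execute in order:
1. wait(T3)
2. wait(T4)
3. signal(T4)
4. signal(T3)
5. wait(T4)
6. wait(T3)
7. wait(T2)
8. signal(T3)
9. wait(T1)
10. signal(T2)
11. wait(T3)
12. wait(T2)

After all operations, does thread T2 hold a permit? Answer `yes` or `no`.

Step 1: wait(T3) -> count=2 queue=[] holders={T3}
Step 2: wait(T4) -> count=1 queue=[] holders={T3,T4}
Step 3: signal(T4) -> count=2 queue=[] holders={T3}
Step 4: signal(T3) -> count=3 queue=[] holders={none}
Step 5: wait(T4) -> count=2 queue=[] holders={T4}
Step 6: wait(T3) -> count=1 queue=[] holders={T3,T4}
Step 7: wait(T2) -> count=0 queue=[] holders={T2,T3,T4}
Step 8: signal(T3) -> count=1 queue=[] holders={T2,T4}
Step 9: wait(T1) -> count=0 queue=[] holders={T1,T2,T4}
Step 10: signal(T2) -> count=1 queue=[] holders={T1,T4}
Step 11: wait(T3) -> count=0 queue=[] holders={T1,T3,T4}
Step 12: wait(T2) -> count=0 queue=[T2] holders={T1,T3,T4}
Final holders: {T1,T3,T4} -> T2 not in holders

Answer: no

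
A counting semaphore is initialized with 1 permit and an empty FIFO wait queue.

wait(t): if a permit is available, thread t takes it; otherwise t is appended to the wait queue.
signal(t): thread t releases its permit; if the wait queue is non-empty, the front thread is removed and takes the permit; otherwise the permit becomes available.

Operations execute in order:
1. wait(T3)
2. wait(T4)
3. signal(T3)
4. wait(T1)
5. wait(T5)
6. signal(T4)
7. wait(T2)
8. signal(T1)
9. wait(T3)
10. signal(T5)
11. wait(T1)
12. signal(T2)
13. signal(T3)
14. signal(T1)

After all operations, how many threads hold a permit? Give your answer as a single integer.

Answer: 0

Derivation:
Step 1: wait(T3) -> count=0 queue=[] holders={T3}
Step 2: wait(T4) -> count=0 queue=[T4] holders={T3}
Step 3: signal(T3) -> count=0 queue=[] holders={T4}
Step 4: wait(T1) -> count=0 queue=[T1] holders={T4}
Step 5: wait(T5) -> count=0 queue=[T1,T5] holders={T4}
Step 6: signal(T4) -> count=0 queue=[T5] holders={T1}
Step 7: wait(T2) -> count=0 queue=[T5,T2] holders={T1}
Step 8: signal(T1) -> count=0 queue=[T2] holders={T5}
Step 9: wait(T3) -> count=0 queue=[T2,T3] holders={T5}
Step 10: signal(T5) -> count=0 queue=[T3] holders={T2}
Step 11: wait(T1) -> count=0 queue=[T3,T1] holders={T2}
Step 12: signal(T2) -> count=0 queue=[T1] holders={T3}
Step 13: signal(T3) -> count=0 queue=[] holders={T1}
Step 14: signal(T1) -> count=1 queue=[] holders={none}
Final holders: {none} -> 0 thread(s)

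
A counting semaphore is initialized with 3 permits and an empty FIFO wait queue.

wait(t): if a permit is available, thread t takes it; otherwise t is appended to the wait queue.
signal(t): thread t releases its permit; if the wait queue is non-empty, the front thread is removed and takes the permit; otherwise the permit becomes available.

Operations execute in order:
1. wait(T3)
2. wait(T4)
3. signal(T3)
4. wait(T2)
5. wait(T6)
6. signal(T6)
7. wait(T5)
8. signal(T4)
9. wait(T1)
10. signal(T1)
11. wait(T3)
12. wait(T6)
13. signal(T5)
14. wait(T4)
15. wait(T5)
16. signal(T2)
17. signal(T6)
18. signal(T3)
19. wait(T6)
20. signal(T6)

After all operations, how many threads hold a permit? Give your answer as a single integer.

Answer: 2

Derivation:
Step 1: wait(T3) -> count=2 queue=[] holders={T3}
Step 2: wait(T4) -> count=1 queue=[] holders={T3,T4}
Step 3: signal(T3) -> count=2 queue=[] holders={T4}
Step 4: wait(T2) -> count=1 queue=[] holders={T2,T4}
Step 5: wait(T6) -> count=0 queue=[] holders={T2,T4,T6}
Step 6: signal(T6) -> count=1 queue=[] holders={T2,T4}
Step 7: wait(T5) -> count=0 queue=[] holders={T2,T4,T5}
Step 8: signal(T4) -> count=1 queue=[] holders={T2,T5}
Step 9: wait(T1) -> count=0 queue=[] holders={T1,T2,T5}
Step 10: signal(T1) -> count=1 queue=[] holders={T2,T5}
Step 11: wait(T3) -> count=0 queue=[] holders={T2,T3,T5}
Step 12: wait(T6) -> count=0 queue=[T6] holders={T2,T3,T5}
Step 13: signal(T5) -> count=0 queue=[] holders={T2,T3,T6}
Step 14: wait(T4) -> count=0 queue=[T4] holders={T2,T3,T6}
Step 15: wait(T5) -> count=0 queue=[T4,T5] holders={T2,T3,T6}
Step 16: signal(T2) -> count=0 queue=[T5] holders={T3,T4,T6}
Step 17: signal(T6) -> count=0 queue=[] holders={T3,T4,T5}
Step 18: signal(T3) -> count=1 queue=[] holders={T4,T5}
Step 19: wait(T6) -> count=0 queue=[] holders={T4,T5,T6}
Step 20: signal(T6) -> count=1 queue=[] holders={T4,T5}
Final holders: {T4,T5} -> 2 thread(s)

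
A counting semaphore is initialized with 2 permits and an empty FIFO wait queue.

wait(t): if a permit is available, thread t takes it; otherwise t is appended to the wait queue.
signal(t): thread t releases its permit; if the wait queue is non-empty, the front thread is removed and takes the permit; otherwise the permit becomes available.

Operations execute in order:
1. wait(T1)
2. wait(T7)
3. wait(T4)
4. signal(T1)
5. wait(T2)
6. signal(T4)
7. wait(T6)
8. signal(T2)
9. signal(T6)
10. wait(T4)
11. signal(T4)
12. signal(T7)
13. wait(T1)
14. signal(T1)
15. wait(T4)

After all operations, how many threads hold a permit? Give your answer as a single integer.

Step 1: wait(T1) -> count=1 queue=[] holders={T1}
Step 2: wait(T7) -> count=0 queue=[] holders={T1,T7}
Step 3: wait(T4) -> count=0 queue=[T4] holders={T1,T7}
Step 4: signal(T1) -> count=0 queue=[] holders={T4,T7}
Step 5: wait(T2) -> count=0 queue=[T2] holders={T4,T7}
Step 6: signal(T4) -> count=0 queue=[] holders={T2,T7}
Step 7: wait(T6) -> count=0 queue=[T6] holders={T2,T7}
Step 8: signal(T2) -> count=0 queue=[] holders={T6,T7}
Step 9: signal(T6) -> count=1 queue=[] holders={T7}
Step 10: wait(T4) -> count=0 queue=[] holders={T4,T7}
Step 11: signal(T4) -> count=1 queue=[] holders={T7}
Step 12: signal(T7) -> count=2 queue=[] holders={none}
Step 13: wait(T1) -> count=1 queue=[] holders={T1}
Step 14: signal(T1) -> count=2 queue=[] holders={none}
Step 15: wait(T4) -> count=1 queue=[] holders={T4}
Final holders: {T4} -> 1 thread(s)

Answer: 1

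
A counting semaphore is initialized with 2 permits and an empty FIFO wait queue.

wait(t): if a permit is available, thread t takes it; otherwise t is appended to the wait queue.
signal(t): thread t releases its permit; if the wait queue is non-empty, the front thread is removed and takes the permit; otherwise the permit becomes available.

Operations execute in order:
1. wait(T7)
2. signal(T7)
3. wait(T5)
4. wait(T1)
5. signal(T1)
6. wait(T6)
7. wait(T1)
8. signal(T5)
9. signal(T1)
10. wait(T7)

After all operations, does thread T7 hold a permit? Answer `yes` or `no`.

Step 1: wait(T7) -> count=1 queue=[] holders={T7}
Step 2: signal(T7) -> count=2 queue=[] holders={none}
Step 3: wait(T5) -> count=1 queue=[] holders={T5}
Step 4: wait(T1) -> count=0 queue=[] holders={T1,T5}
Step 5: signal(T1) -> count=1 queue=[] holders={T5}
Step 6: wait(T6) -> count=0 queue=[] holders={T5,T6}
Step 7: wait(T1) -> count=0 queue=[T1] holders={T5,T6}
Step 8: signal(T5) -> count=0 queue=[] holders={T1,T6}
Step 9: signal(T1) -> count=1 queue=[] holders={T6}
Step 10: wait(T7) -> count=0 queue=[] holders={T6,T7}
Final holders: {T6,T7} -> T7 in holders

Answer: yes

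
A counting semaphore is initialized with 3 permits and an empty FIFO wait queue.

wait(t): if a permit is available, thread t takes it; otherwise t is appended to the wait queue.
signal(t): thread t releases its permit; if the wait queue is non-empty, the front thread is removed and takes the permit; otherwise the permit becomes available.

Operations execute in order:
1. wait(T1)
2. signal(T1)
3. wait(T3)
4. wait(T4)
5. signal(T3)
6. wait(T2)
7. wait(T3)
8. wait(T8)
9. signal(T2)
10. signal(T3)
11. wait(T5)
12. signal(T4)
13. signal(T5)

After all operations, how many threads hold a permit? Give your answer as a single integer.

Step 1: wait(T1) -> count=2 queue=[] holders={T1}
Step 2: signal(T1) -> count=3 queue=[] holders={none}
Step 3: wait(T3) -> count=2 queue=[] holders={T3}
Step 4: wait(T4) -> count=1 queue=[] holders={T3,T4}
Step 5: signal(T3) -> count=2 queue=[] holders={T4}
Step 6: wait(T2) -> count=1 queue=[] holders={T2,T4}
Step 7: wait(T3) -> count=0 queue=[] holders={T2,T3,T4}
Step 8: wait(T8) -> count=0 queue=[T8] holders={T2,T3,T4}
Step 9: signal(T2) -> count=0 queue=[] holders={T3,T4,T8}
Step 10: signal(T3) -> count=1 queue=[] holders={T4,T8}
Step 11: wait(T5) -> count=0 queue=[] holders={T4,T5,T8}
Step 12: signal(T4) -> count=1 queue=[] holders={T5,T8}
Step 13: signal(T5) -> count=2 queue=[] holders={T8}
Final holders: {T8} -> 1 thread(s)

Answer: 1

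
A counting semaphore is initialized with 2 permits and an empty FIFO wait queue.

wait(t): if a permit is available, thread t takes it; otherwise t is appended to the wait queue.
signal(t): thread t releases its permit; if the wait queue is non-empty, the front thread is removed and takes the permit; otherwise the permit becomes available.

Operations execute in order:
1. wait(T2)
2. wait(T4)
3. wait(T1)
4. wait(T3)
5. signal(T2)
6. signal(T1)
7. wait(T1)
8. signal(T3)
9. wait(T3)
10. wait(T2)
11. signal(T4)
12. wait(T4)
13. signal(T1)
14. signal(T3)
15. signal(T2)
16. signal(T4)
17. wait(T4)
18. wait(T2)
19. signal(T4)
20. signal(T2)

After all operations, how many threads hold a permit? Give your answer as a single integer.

Answer: 0

Derivation:
Step 1: wait(T2) -> count=1 queue=[] holders={T2}
Step 2: wait(T4) -> count=0 queue=[] holders={T2,T4}
Step 3: wait(T1) -> count=0 queue=[T1] holders={T2,T4}
Step 4: wait(T3) -> count=0 queue=[T1,T3] holders={T2,T4}
Step 5: signal(T2) -> count=0 queue=[T3] holders={T1,T4}
Step 6: signal(T1) -> count=0 queue=[] holders={T3,T4}
Step 7: wait(T1) -> count=0 queue=[T1] holders={T3,T4}
Step 8: signal(T3) -> count=0 queue=[] holders={T1,T4}
Step 9: wait(T3) -> count=0 queue=[T3] holders={T1,T4}
Step 10: wait(T2) -> count=0 queue=[T3,T2] holders={T1,T4}
Step 11: signal(T4) -> count=0 queue=[T2] holders={T1,T3}
Step 12: wait(T4) -> count=0 queue=[T2,T4] holders={T1,T3}
Step 13: signal(T1) -> count=0 queue=[T4] holders={T2,T3}
Step 14: signal(T3) -> count=0 queue=[] holders={T2,T4}
Step 15: signal(T2) -> count=1 queue=[] holders={T4}
Step 16: signal(T4) -> count=2 queue=[] holders={none}
Step 17: wait(T4) -> count=1 queue=[] holders={T4}
Step 18: wait(T2) -> count=0 queue=[] holders={T2,T4}
Step 19: signal(T4) -> count=1 queue=[] holders={T2}
Step 20: signal(T2) -> count=2 queue=[] holders={none}
Final holders: {none} -> 0 thread(s)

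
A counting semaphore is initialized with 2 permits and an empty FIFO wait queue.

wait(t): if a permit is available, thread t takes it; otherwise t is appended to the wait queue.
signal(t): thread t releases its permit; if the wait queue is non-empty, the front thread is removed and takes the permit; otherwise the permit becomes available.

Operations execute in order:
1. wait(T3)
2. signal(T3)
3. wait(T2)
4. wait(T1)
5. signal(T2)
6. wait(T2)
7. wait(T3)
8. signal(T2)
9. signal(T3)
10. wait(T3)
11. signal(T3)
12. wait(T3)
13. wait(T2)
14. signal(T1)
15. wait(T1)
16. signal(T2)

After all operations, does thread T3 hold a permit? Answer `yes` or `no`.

Answer: yes

Derivation:
Step 1: wait(T3) -> count=1 queue=[] holders={T3}
Step 2: signal(T3) -> count=2 queue=[] holders={none}
Step 3: wait(T2) -> count=1 queue=[] holders={T2}
Step 4: wait(T1) -> count=0 queue=[] holders={T1,T2}
Step 5: signal(T2) -> count=1 queue=[] holders={T1}
Step 6: wait(T2) -> count=0 queue=[] holders={T1,T2}
Step 7: wait(T3) -> count=0 queue=[T3] holders={T1,T2}
Step 8: signal(T2) -> count=0 queue=[] holders={T1,T3}
Step 9: signal(T3) -> count=1 queue=[] holders={T1}
Step 10: wait(T3) -> count=0 queue=[] holders={T1,T3}
Step 11: signal(T3) -> count=1 queue=[] holders={T1}
Step 12: wait(T3) -> count=0 queue=[] holders={T1,T3}
Step 13: wait(T2) -> count=0 queue=[T2] holders={T1,T3}
Step 14: signal(T1) -> count=0 queue=[] holders={T2,T3}
Step 15: wait(T1) -> count=0 queue=[T1] holders={T2,T3}
Step 16: signal(T2) -> count=0 queue=[] holders={T1,T3}
Final holders: {T1,T3} -> T3 in holders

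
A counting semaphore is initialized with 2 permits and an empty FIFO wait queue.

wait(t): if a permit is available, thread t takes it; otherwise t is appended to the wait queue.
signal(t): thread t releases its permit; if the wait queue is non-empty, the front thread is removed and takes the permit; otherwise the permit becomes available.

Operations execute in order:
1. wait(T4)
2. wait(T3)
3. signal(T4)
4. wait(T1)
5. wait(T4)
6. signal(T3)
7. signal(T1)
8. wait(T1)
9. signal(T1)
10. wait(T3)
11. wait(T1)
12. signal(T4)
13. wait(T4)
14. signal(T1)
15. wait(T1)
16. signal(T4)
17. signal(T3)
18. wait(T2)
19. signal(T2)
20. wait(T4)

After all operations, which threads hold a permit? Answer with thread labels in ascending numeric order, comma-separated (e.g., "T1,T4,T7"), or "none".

Answer: T1,T4

Derivation:
Step 1: wait(T4) -> count=1 queue=[] holders={T4}
Step 2: wait(T3) -> count=0 queue=[] holders={T3,T4}
Step 3: signal(T4) -> count=1 queue=[] holders={T3}
Step 4: wait(T1) -> count=0 queue=[] holders={T1,T3}
Step 5: wait(T4) -> count=0 queue=[T4] holders={T1,T3}
Step 6: signal(T3) -> count=0 queue=[] holders={T1,T4}
Step 7: signal(T1) -> count=1 queue=[] holders={T4}
Step 8: wait(T1) -> count=0 queue=[] holders={T1,T4}
Step 9: signal(T1) -> count=1 queue=[] holders={T4}
Step 10: wait(T3) -> count=0 queue=[] holders={T3,T4}
Step 11: wait(T1) -> count=0 queue=[T1] holders={T3,T4}
Step 12: signal(T4) -> count=0 queue=[] holders={T1,T3}
Step 13: wait(T4) -> count=0 queue=[T4] holders={T1,T3}
Step 14: signal(T1) -> count=0 queue=[] holders={T3,T4}
Step 15: wait(T1) -> count=0 queue=[T1] holders={T3,T4}
Step 16: signal(T4) -> count=0 queue=[] holders={T1,T3}
Step 17: signal(T3) -> count=1 queue=[] holders={T1}
Step 18: wait(T2) -> count=0 queue=[] holders={T1,T2}
Step 19: signal(T2) -> count=1 queue=[] holders={T1}
Step 20: wait(T4) -> count=0 queue=[] holders={T1,T4}
Final holders: T1,T4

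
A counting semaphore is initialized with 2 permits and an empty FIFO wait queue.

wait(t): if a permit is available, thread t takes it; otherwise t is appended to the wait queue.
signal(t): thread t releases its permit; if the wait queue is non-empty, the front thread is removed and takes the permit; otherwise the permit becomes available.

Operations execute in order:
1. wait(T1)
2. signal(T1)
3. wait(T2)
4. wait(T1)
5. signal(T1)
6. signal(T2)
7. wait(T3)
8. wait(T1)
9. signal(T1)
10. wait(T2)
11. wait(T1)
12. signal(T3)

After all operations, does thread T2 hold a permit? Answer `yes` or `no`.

Step 1: wait(T1) -> count=1 queue=[] holders={T1}
Step 2: signal(T1) -> count=2 queue=[] holders={none}
Step 3: wait(T2) -> count=1 queue=[] holders={T2}
Step 4: wait(T1) -> count=0 queue=[] holders={T1,T2}
Step 5: signal(T1) -> count=1 queue=[] holders={T2}
Step 6: signal(T2) -> count=2 queue=[] holders={none}
Step 7: wait(T3) -> count=1 queue=[] holders={T3}
Step 8: wait(T1) -> count=0 queue=[] holders={T1,T3}
Step 9: signal(T1) -> count=1 queue=[] holders={T3}
Step 10: wait(T2) -> count=0 queue=[] holders={T2,T3}
Step 11: wait(T1) -> count=0 queue=[T1] holders={T2,T3}
Step 12: signal(T3) -> count=0 queue=[] holders={T1,T2}
Final holders: {T1,T2} -> T2 in holders

Answer: yes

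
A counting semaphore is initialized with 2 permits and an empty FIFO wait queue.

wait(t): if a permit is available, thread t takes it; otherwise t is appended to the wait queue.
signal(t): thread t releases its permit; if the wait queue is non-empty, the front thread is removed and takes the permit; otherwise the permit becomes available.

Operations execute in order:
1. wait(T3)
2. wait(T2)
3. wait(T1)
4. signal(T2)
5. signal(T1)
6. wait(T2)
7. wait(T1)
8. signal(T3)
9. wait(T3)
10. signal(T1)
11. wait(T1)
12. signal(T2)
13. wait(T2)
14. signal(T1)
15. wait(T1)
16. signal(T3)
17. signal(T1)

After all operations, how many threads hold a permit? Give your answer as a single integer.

Step 1: wait(T3) -> count=1 queue=[] holders={T3}
Step 2: wait(T2) -> count=0 queue=[] holders={T2,T3}
Step 3: wait(T1) -> count=0 queue=[T1] holders={T2,T3}
Step 4: signal(T2) -> count=0 queue=[] holders={T1,T3}
Step 5: signal(T1) -> count=1 queue=[] holders={T3}
Step 6: wait(T2) -> count=0 queue=[] holders={T2,T3}
Step 7: wait(T1) -> count=0 queue=[T1] holders={T2,T3}
Step 8: signal(T3) -> count=0 queue=[] holders={T1,T2}
Step 9: wait(T3) -> count=0 queue=[T3] holders={T1,T2}
Step 10: signal(T1) -> count=0 queue=[] holders={T2,T3}
Step 11: wait(T1) -> count=0 queue=[T1] holders={T2,T3}
Step 12: signal(T2) -> count=0 queue=[] holders={T1,T3}
Step 13: wait(T2) -> count=0 queue=[T2] holders={T1,T3}
Step 14: signal(T1) -> count=0 queue=[] holders={T2,T3}
Step 15: wait(T1) -> count=0 queue=[T1] holders={T2,T3}
Step 16: signal(T3) -> count=0 queue=[] holders={T1,T2}
Step 17: signal(T1) -> count=1 queue=[] holders={T2}
Final holders: {T2} -> 1 thread(s)

Answer: 1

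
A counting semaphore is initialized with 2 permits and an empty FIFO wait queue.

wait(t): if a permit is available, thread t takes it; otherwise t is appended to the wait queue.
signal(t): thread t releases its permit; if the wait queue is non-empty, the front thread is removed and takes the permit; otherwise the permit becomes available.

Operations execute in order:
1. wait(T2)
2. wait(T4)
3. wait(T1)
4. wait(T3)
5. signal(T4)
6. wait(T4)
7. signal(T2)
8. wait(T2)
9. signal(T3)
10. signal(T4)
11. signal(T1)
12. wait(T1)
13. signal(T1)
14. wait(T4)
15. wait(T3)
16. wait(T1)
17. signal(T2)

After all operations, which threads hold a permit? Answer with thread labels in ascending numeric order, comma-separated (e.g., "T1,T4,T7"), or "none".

Answer: T3,T4

Derivation:
Step 1: wait(T2) -> count=1 queue=[] holders={T2}
Step 2: wait(T4) -> count=0 queue=[] holders={T2,T4}
Step 3: wait(T1) -> count=0 queue=[T1] holders={T2,T4}
Step 4: wait(T3) -> count=0 queue=[T1,T3] holders={T2,T4}
Step 5: signal(T4) -> count=0 queue=[T3] holders={T1,T2}
Step 6: wait(T4) -> count=0 queue=[T3,T4] holders={T1,T2}
Step 7: signal(T2) -> count=0 queue=[T4] holders={T1,T3}
Step 8: wait(T2) -> count=0 queue=[T4,T2] holders={T1,T3}
Step 9: signal(T3) -> count=0 queue=[T2] holders={T1,T4}
Step 10: signal(T4) -> count=0 queue=[] holders={T1,T2}
Step 11: signal(T1) -> count=1 queue=[] holders={T2}
Step 12: wait(T1) -> count=0 queue=[] holders={T1,T2}
Step 13: signal(T1) -> count=1 queue=[] holders={T2}
Step 14: wait(T4) -> count=0 queue=[] holders={T2,T4}
Step 15: wait(T3) -> count=0 queue=[T3] holders={T2,T4}
Step 16: wait(T1) -> count=0 queue=[T3,T1] holders={T2,T4}
Step 17: signal(T2) -> count=0 queue=[T1] holders={T3,T4}
Final holders: T3,T4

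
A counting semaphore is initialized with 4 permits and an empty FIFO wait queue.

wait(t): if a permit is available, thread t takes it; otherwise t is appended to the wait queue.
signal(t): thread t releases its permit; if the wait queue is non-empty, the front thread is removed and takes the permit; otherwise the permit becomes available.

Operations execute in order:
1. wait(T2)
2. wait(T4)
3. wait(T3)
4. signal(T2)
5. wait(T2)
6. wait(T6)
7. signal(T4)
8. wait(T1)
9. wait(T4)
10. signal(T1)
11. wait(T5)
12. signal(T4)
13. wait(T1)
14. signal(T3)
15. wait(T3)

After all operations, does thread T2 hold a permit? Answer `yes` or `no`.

Answer: yes

Derivation:
Step 1: wait(T2) -> count=3 queue=[] holders={T2}
Step 2: wait(T4) -> count=2 queue=[] holders={T2,T4}
Step 3: wait(T3) -> count=1 queue=[] holders={T2,T3,T4}
Step 4: signal(T2) -> count=2 queue=[] holders={T3,T4}
Step 5: wait(T2) -> count=1 queue=[] holders={T2,T3,T4}
Step 6: wait(T6) -> count=0 queue=[] holders={T2,T3,T4,T6}
Step 7: signal(T4) -> count=1 queue=[] holders={T2,T3,T6}
Step 8: wait(T1) -> count=0 queue=[] holders={T1,T2,T3,T6}
Step 9: wait(T4) -> count=0 queue=[T4] holders={T1,T2,T3,T6}
Step 10: signal(T1) -> count=0 queue=[] holders={T2,T3,T4,T6}
Step 11: wait(T5) -> count=0 queue=[T5] holders={T2,T3,T4,T6}
Step 12: signal(T4) -> count=0 queue=[] holders={T2,T3,T5,T6}
Step 13: wait(T1) -> count=0 queue=[T1] holders={T2,T3,T5,T6}
Step 14: signal(T3) -> count=0 queue=[] holders={T1,T2,T5,T6}
Step 15: wait(T3) -> count=0 queue=[T3] holders={T1,T2,T5,T6}
Final holders: {T1,T2,T5,T6} -> T2 in holders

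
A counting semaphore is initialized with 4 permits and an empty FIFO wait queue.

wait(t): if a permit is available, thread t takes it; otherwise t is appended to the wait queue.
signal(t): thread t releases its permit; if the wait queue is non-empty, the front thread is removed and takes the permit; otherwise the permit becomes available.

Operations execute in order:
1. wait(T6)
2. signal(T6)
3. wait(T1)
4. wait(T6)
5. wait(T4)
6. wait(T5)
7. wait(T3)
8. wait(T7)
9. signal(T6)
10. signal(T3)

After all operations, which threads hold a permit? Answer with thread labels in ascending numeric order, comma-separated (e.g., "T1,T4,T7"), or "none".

Answer: T1,T4,T5,T7

Derivation:
Step 1: wait(T6) -> count=3 queue=[] holders={T6}
Step 2: signal(T6) -> count=4 queue=[] holders={none}
Step 3: wait(T1) -> count=3 queue=[] holders={T1}
Step 4: wait(T6) -> count=2 queue=[] holders={T1,T6}
Step 5: wait(T4) -> count=1 queue=[] holders={T1,T4,T6}
Step 6: wait(T5) -> count=0 queue=[] holders={T1,T4,T5,T6}
Step 7: wait(T3) -> count=0 queue=[T3] holders={T1,T4,T5,T6}
Step 8: wait(T7) -> count=0 queue=[T3,T7] holders={T1,T4,T5,T6}
Step 9: signal(T6) -> count=0 queue=[T7] holders={T1,T3,T4,T5}
Step 10: signal(T3) -> count=0 queue=[] holders={T1,T4,T5,T7}
Final holders: T1,T4,T5,T7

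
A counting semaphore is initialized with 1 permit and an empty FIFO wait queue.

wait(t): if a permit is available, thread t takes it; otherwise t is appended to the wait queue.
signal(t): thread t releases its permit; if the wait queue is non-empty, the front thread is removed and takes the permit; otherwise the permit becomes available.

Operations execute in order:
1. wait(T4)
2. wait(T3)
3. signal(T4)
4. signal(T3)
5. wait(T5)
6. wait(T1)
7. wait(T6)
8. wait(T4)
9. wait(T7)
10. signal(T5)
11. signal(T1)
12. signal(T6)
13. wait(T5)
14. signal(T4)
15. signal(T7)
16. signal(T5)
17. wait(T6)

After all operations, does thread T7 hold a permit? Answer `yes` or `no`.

Step 1: wait(T4) -> count=0 queue=[] holders={T4}
Step 2: wait(T3) -> count=0 queue=[T3] holders={T4}
Step 3: signal(T4) -> count=0 queue=[] holders={T3}
Step 4: signal(T3) -> count=1 queue=[] holders={none}
Step 5: wait(T5) -> count=0 queue=[] holders={T5}
Step 6: wait(T1) -> count=0 queue=[T1] holders={T5}
Step 7: wait(T6) -> count=0 queue=[T1,T6] holders={T5}
Step 8: wait(T4) -> count=0 queue=[T1,T6,T4] holders={T5}
Step 9: wait(T7) -> count=0 queue=[T1,T6,T4,T7] holders={T5}
Step 10: signal(T5) -> count=0 queue=[T6,T4,T7] holders={T1}
Step 11: signal(T1) -> count=0 queue=[T4,T7] holders={T6}
Step 12: signal(T6) -> count=0 queue=[T7] holders={T4}
Step 13: wait(T5) -> count=0 queue=[T7,T5] holders={T4}
Step 14: signal(T4) -> count=0 queue=[T5] holders={T7}
Step 15: signal(T7) -> count=0 queue=[] holders={T5}
Step 16: signal(T5) -> count=1 queue=[] holders={none}
Step 17: wait(T6) -> count=0 queue=[] holders={T6}
Final holders: {T6} -> T7 not in holders

Answer: no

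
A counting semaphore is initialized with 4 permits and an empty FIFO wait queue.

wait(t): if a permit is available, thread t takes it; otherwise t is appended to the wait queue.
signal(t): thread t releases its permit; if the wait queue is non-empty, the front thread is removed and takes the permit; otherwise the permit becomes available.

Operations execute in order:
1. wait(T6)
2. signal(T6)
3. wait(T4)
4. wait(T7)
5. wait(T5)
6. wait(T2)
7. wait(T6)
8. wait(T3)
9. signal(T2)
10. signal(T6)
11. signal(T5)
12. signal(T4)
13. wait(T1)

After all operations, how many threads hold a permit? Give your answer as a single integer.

Step 1: wait(T6) -> count=3 queue=[] holders={T6}
Step 2: signal(T6) -> count=4 queue=[] holders={none}
Step 3: wait(T4) -> count=3 queue=[] holders={T4}
Step 4: wait(T7) -> count=2 queue=[] holders={T4,T7}
Step 5: wait(T5) -> count=1 queue=[] holders={T4,T5,T7}
Step 6: wait(T2) -> count=0 queue=[] holders={T2,T4,T5,T7}
Step 7: wait(T6) -> count=0 queue=[T6] holders={T2,T4,T5,T7}
Step 8: wait(T3) -> count=0 queue=[T6,T3] holders={T2,T4,T5,T7}
Step 9: signal(T2) -> count=0 queue=[T3] holders={T4,T5,T6,T7}
Step 10: signal(T6) -> count=0 queue=[] holders={T3,T4,T5,T7}
Step 11: signal(T5) -> count=1 queue=[] holders={T3,T4,T7}
Step 12: signal(T4) -> count=2 queue=[] holders={T3,T7}
Step 13: wait(T1) -> count=1 queue=[] holders={T1,T3,T7}
Final holders: {T1,T3,T7} -> 3 thread(s)

Answer: 3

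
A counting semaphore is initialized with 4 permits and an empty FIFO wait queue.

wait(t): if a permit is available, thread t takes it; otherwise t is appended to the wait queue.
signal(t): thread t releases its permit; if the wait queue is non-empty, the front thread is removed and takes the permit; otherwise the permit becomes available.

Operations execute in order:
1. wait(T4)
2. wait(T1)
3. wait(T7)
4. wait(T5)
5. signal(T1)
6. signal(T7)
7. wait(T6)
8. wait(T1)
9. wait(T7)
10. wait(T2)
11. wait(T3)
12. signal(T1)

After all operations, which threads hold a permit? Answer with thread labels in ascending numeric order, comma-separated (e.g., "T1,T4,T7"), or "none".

Step 1: wait(T4) -> count=3 queue=[] holders={T4}
Step 2: wait(T1) -> count=2 queue=[] holders={T1,T4}
Step 3: wait(T7) -> count=1 queue=[] holders={T1,T4,T7}
Step 4: wait(T5) -> count=0 queue=[] holders={T1,T4,T5,T7}
Step 5: signal(T1) -> count=1 queue=[] holders={T4,T5,T7}
Step 6: signal(T7) -> count=2 queue=[] holders={T4,T5}
Step 7: wait(T6) -> count=1 queue=[] holders={T4,T5,T6}
Step 8: wait(T1) -> count=0 queue=[] holders={T1,T4,T5,T6}
Step 9: wait(T7) -> count=0 queue=[T7] holders={T1,T4,T5,T6}
Step 10: wait(T2) -> count=0 queue=[T7,T2] holders={T1,T4,T5,T6}
Step 11: wait(T3) -> count=0 queue=[T7,T2,T3] holders={T1,T4,T5,T6}
Step 12: signal(T1) -> count=0 queue=[T2,T3] holders={T4,T5,T6,T7}
Final holders: T4,T5,T6,T7

Answer: T4,T5,T6,T7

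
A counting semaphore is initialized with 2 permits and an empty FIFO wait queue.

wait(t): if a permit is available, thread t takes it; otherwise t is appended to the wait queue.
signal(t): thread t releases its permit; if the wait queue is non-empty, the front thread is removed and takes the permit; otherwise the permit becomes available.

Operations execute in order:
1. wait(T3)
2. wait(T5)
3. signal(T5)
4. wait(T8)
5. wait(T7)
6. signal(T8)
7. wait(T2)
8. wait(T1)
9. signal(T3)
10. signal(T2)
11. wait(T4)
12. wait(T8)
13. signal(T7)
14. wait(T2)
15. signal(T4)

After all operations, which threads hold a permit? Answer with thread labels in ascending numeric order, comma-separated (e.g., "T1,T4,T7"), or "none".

Answer: T1,T8

Derivation:
Step 1: wait(T3) -> count=1 queue=[] holders={T3}
Step 2: wait(T5) -> count=0 queue=[] holders={T3,T5}
Step 3: signal(T5) -> count=1 queue=[] holders={T3}
Step 4: wait(T8) -> count=0 queue=[] holders={T3,T8}
Step 5: wait(T7) -> count=0 queue=[T7] holders={T3,T8}
Step 6: signal(T8) -> count=0 queue=[] holders={T3,T7}
Step 7: wait(T2) -> count=0 queue=[T2] holders={T3,T7}
Step 8: wait(T1) -> count=0 queue=[T2,T1] holders={T3,T7}
Step 9: signal(T3) -> count=0 queue=[T1] holders={T2,T7}
Step 10: signal(T2) -> count=0 queue=[] holders={T1,T7}
Step 11: wait(T4) -> count=0 queue=[T4] holders={T1,T7}
Step 12: wait(T8) -> count=0 queue=[T4,T8] holders={T1,T7}
Step 13: signal(T7) -> count=0 queue=[T8] holders={T1,T4}
Step 14: wait(T2) -> count=0 queue=[T8,T2] holders={T1,T4}
Step 15: signal(T4) -> count=0 queue=[T2] holders={T1,T8}
Final holders: T1,T8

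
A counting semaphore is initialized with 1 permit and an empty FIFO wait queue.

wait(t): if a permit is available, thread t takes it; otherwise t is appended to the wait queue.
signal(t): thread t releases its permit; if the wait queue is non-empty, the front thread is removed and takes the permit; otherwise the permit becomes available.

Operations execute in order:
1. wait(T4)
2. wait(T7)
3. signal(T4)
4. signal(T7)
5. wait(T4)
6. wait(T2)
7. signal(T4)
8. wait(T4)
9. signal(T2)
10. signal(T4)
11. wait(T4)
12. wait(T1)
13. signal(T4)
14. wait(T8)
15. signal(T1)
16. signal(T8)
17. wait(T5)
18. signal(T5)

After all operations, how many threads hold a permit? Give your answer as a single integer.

Step 1: wait(T4) -> count=0 queue=[] holders={T4}
Step 2: wait(T7) -> count=0 queue=[T7] holders={T4}
Step 3: signal(T4) -> count=0 queue=[] holders={T7}
Step 4: signal(T7) -> count=1 queue=[] holders={none}
Step 5: wait(T4) -> count=0 queue=[] holders={T4}
Step 6: wait(T2) -> count=0 queue=[T2] holders={T4}
Step 7: signal(T4) -> count=0 queue=[] holders={T2}
Step 8: wait(T4) -> count=0 queue=[T4] holders={T2}
Step 9: signal(T2) -> count=0 queue=[] holders={T4}
Step 10: signal(T4) -> count=1 queue=[] holders={none}
Step 11: wait(T4) -> count=0 queue=[] holders={T4}
Step 12: wait(T1) -> count=0 queue=[T1] holders={T4}
Step 13: signal(T4) -> count=0 queue=[] holders={T1}
Step 14: wait(T8) -> count=0 queue=[T8] holders={T1}
Step 15: signal(T1) -> count=0 queue=[] holders={T8}
Step 16: signal(T8) -> count=1 queue=[] holders={none}
Step 17: wait(T5) -> count=0 queue=[] holders={T5}
Step 18: signal(T5) -> count=1 queue=[] holders={none}
Final holders: {none} -> 0 thread(s)

Answer: 0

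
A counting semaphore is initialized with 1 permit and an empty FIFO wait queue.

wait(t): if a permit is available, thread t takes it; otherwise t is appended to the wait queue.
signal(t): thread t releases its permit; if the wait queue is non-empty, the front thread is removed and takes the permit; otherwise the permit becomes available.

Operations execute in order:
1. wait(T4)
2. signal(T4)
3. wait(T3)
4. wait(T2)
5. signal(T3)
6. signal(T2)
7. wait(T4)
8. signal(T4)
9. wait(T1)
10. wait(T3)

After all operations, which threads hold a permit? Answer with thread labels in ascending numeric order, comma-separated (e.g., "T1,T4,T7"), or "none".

Answer: T1

Derivation:
Step 1: wait(T4) -> count=0 queue=[] holders={T4}
Step 2: signal(T4) -> count=1 queue=[] holders={none}
Step 3: wait(T3) -> count=0 queue=[] holders={T3}
Step 4: wait(T2) -> count=0 queue=[T2] holders={T3}
Step 5: signal(T3) -> count=0 queue=[] holders={T2}
Step 6: signal(T2) -> count=1 queue=[] holders={none}
Step 7: wait(T4) -> count=0 queue=[] holders={T4}
Step 8: signal(T4) -> count=1 queue=[] holders={none}
Step 9: wait(T1) -> count=0 queue=[] holders={T1}
Step 10: wait(T3) -> count=0 queue=[T3] holders={T1}
Final holders: T1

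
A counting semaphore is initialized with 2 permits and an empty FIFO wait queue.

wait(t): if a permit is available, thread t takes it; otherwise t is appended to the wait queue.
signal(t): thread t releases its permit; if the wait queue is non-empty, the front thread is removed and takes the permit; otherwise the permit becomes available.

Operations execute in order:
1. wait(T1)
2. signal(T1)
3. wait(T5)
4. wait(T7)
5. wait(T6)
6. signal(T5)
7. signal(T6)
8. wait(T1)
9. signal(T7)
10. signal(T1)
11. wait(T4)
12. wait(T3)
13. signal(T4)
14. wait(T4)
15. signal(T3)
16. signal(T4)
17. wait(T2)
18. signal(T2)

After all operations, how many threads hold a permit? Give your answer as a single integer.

Step 1: wait(T1) -> count=1 queue=[] holders={T1}
Step 2: signal(T1) -> count=2 queue=[] holders={none}
Step 3: wait(T5) -> count=1 queue=[] holders={T5}
Step 4: wait(T7) -> count=0 queue=[] holders={T5,T7}
Step 5: wait(T6) -> count=0 queue=[T6] holders={T5,T7}
Step 6: signal(T5) -> count=0 queue=[] holders={T6,T7}
Step 7: signal(T6) -> count=1 queue=[] holders={T7}
Step 8: wait(T1) -> count=0 queue=[] holders={T1,T7}
Step 9: signal(T7) -> count=1 queue=[] holders={T1}
Step 10: signal(T1) -> count=2 queue=[] holders={none}
Step 11: wait(T4) -> count=1 queue=[] holders={T4}
Step 12: wait(T3) -> count=0 queue=[] holders={T3,T4}
Step 13: signal(T4) -> count=1 queue=[] holders={T3}
Step 14: wait(T4) -> count=0 queue=[] holders={T3,T4}
Step 15: signal(T3) -> count=1 queue=[] holders={T4}
Step 16: signal(T4) -> count=2 queue=[] holders={none}
Step 17: wait(T2) -> count=1 queue=[] holders={T2}
Step 18: signal(T2) -> count=2 queue=[] holders={none}
Final holders: {none} -> 0 thread(s)

Answer: 0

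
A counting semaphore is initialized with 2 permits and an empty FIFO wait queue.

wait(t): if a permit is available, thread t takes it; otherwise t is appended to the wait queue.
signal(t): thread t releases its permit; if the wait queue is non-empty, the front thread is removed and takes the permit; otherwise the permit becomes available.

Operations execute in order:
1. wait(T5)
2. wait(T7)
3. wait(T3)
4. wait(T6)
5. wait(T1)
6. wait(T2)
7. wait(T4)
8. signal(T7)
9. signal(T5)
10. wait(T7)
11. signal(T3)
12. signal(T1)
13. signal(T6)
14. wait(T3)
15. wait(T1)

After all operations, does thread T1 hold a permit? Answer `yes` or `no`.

Answer: no

Derivation:
Step 1: wait(T5) -> count=1 queue=[] holders={T5}
Step 2: wait(T7) -> count=0 queue=[] holders={T5,T7}
Step 3: wait(T3) -> count=0 queue=[T3] holders={T5,T7}
Step 4: wait(T6) -> count=0 queue=[T3,T6] holders={T5,T7}
Step 5: wait(T1) -> count=0 queue=[T3,T6,T1] holders={T5,T7}
Step 6: wait(T2) -> count=0 queue=[T3,T6,T1,T2] holders={T5,T7}
Step 7: wait(T4) -> count=0 queue=[T3,T6,T1,T2,T4] holders={T5,T7}
Step 8: signal(T7) -> count=0 queue=[T6,T1,T2,T4] holders={T3,T5}
Step 9: signal(T5) -> count=0 queue=[T1,T2,T4] holders={T3,T6}
Step 10: wait(T7) -> count=0 queue=[T1,T2,T4,T7] holders={T3,T6}
Step 11: signal(T3) -> count=0 queue=[T2,T4,T7] holders={T1,T6}
Step 12: signal(T1) -> count=0 queue=[T4,T7] holders={T2,T6}
Step 13: signal(T6) -> count=0 queue=[T7] holders={T2,T4}
Step 14: wait(T3) -> count=0 queue=[T7,T3] holders={T2,T4}
Step 15: wait(T1) -> count=0 queue=[T7,T3,T1] holders={T2,T4}
Final holders: {T2,T4} -> T1 not in holders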